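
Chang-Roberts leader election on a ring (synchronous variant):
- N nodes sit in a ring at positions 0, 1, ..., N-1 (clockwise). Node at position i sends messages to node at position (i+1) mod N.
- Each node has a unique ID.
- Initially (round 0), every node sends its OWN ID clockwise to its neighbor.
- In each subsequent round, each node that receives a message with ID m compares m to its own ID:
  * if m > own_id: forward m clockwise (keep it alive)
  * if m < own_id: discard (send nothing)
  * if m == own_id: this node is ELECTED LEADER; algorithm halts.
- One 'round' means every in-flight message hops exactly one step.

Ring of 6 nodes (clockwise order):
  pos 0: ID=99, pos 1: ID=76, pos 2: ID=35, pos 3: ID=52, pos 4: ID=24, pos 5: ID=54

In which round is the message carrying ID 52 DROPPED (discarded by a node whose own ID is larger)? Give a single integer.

Answer: 2

Derivation:
Round 1: pos1(id76) recv 99: fwd; pos2(id35) recv 76: fwd; pos3(id52) recv 35: drop; pos4(id24) recv 52: fwd; pos5(id54) recv 24: drop; pos0(id99) recv 54: drop
Round 2: pos2(id35) recv 99: fwd; pos3(id52) recv 76: fwd; pos5(id54) recv 52: drop
Round 3: pos3(id52) recv 99: fwd; pos4(id24) recv 76: fwd
Round 4: pos4(id24) recv 99: fwd; pos5(id54) recv 76: fwd
Round 5: pos5(id54) recv 99: fwd; pos0(id99) recv 76: drop
Round 6: pos0(id99) recv 99: ELECTED
Message ID 52 originates at pos 3; dropped at pos 5 in round 2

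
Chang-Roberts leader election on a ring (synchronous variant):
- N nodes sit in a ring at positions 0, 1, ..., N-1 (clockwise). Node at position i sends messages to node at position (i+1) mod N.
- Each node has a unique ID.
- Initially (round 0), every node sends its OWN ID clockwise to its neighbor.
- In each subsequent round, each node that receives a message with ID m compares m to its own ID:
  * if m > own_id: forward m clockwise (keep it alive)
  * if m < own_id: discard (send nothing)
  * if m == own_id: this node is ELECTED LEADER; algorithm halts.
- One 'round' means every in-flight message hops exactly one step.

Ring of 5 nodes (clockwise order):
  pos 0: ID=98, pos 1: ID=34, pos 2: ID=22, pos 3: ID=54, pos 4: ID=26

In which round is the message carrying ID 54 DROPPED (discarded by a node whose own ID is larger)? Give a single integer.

Answer: 2

Derivation:
Round 1: pos1(id34) recv 98: fwd; pos2(id22) recv 34: fwd; pos3(id54) recv 22: drop; pos4(id26) recv 54: fwd; pos0(id98) recv 26: drop
Round 2: pos2(id22) recv 98: fwd; pos3(id54) recv 34: drop; pos0(id98) recv 54: drop
Round 3: pos3(id54) recv 98: fwd
Round 4: pos4(id26) recv 98: fwd
Round 5: pos0(id98) recv 98: ELECTED
Message ID 54 originates at pos 3; dropped at pos 0 in round 2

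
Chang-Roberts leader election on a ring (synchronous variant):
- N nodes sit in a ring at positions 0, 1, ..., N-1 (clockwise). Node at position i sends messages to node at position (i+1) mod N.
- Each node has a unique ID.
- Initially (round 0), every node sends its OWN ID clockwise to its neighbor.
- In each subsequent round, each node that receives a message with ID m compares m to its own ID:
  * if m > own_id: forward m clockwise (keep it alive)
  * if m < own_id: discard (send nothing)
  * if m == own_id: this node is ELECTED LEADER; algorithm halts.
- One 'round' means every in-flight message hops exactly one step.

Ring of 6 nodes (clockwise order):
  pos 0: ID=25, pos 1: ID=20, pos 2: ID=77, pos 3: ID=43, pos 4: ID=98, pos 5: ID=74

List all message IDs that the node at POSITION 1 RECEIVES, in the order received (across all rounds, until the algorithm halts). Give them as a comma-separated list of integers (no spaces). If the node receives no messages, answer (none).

Round 1: pos1(id20) recv 25: fwd; pos2(id77) recv 20: drop; pos3(id43) recv 77: fwd; pos4(id98) recv 43: drop; pos5(id74) recv 98: fwd; pos0(id25) recv 74: fwd
Round 2: pos2(id77) recv 25: drop; pos4(id98) recv 77: drop; pos0(id25) recv 98: fwd; pos1(id20) recv 74: fwd
Round 3: pos1(id20) recv 98: fwd; pos2(id77) recv 74: drop
Round 4: pos2(id77) recv 98: fwd
Round 5: pos3(id43) recv 98: fwd
Round 6: pos4(id98) recv 98: ELECTED

Answer: 25,74,98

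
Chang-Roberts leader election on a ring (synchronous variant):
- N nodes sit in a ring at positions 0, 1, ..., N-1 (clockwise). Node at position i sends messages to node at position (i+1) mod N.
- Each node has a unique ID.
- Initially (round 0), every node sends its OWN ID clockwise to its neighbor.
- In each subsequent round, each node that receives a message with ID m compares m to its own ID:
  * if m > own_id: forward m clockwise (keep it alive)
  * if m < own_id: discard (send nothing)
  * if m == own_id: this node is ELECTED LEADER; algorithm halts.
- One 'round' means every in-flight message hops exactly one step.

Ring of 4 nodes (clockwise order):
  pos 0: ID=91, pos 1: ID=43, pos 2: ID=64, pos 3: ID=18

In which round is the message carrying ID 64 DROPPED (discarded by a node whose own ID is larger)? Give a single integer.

Answer: 2

Derivation:
Round 1: pos1(id43) recv 91: fwd; pos2(id64) recv 43: drop; pos3(id18) recv 64: fwd; pos0(id91) recv 18: drop
Round 2: pos2(id64) recv 91: fwd; pos0(id91) recv 64: drop
Round 3: pos3(id18) recv 91: fwd
Round 4: pos0(id91) recv 91: ELECTED
Message ID 64 originates at pos 2; dropped at pos 0 in round 2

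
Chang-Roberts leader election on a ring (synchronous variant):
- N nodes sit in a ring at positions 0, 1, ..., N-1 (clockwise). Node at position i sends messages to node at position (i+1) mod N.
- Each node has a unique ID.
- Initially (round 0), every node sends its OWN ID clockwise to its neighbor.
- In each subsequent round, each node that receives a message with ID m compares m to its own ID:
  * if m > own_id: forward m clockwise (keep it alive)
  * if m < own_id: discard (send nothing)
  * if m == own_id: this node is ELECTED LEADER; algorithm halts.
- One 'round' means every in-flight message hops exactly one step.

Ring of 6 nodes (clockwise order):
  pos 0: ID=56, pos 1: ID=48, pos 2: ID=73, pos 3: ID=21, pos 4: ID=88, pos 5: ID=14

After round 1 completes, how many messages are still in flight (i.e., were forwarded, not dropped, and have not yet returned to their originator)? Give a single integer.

Round 1: pos1(id48) recv 56: fwd; pos2(id73) recv 48: drop; pos3(id21) recv 73: fwd; pos4(id88) recv 21: drop; pos5(id14) recv 88: fwd; pos0(id56) recv 14: drop
After round 1: 3 messages still in flight

Answer: 3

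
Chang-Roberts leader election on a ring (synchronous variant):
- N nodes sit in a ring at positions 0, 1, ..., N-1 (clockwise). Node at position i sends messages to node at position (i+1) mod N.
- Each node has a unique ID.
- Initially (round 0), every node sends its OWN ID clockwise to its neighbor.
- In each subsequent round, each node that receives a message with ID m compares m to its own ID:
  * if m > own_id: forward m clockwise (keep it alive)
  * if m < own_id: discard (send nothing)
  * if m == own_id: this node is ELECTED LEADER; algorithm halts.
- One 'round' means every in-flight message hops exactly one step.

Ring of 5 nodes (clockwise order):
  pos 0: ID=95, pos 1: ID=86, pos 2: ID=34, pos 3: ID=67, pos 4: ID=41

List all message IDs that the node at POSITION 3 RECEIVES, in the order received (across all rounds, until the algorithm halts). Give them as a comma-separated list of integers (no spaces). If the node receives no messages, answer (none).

Round 1: pos1(id86) recv 95: fwd; pos2(id34) recv 86: fwd; pos3(id67) recv 34: drop; pos4(id41) recv 67: fwd; pos0(id95) recv 41: drop
Round 2: pos2(id34) recv 95: fwd; pos3(id67) recv 86: fwd; pos0(id95) recv 67: drop
Round 3: pos3(id67) recv 95: fwd; pos4(id41) recv 86: fwd
Round 4: pos4(id41) recv 95: fwd; pos0(id95) recv 86: drop
Round 5: pos0(id95) recv 95: ELECTED

Answer: 34,86,95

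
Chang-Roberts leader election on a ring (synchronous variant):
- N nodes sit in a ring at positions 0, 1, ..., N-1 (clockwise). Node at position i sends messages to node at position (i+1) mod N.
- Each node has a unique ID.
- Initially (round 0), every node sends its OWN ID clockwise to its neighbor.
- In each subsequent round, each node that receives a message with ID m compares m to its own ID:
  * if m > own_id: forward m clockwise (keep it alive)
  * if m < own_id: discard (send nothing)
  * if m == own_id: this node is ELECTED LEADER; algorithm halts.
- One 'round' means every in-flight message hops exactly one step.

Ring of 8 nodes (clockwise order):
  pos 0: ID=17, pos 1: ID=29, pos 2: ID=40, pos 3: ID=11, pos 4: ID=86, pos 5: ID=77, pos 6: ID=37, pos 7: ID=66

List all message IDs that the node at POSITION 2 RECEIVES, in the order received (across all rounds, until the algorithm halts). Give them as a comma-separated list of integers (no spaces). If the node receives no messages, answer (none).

Round 1: pos1(id29) recv 17: drop; pos2(id40) recv 29: drop; pos3(id11) recv 40: fwd; pos4(id86) recv 11: drop; pos5(id77) recv 86: fwd; pos6(id37) recv 77: fwd; pos7(id66) recv 37: drop; pos0(id17) recv 66: fwd
Round 2: pos4(id86) recv 40: drop; pos6(id37) recv 86: fwd; pos7(id66) recv 77: fwd; pos1(id29) recv 66: fwd
Round 3: pos7(id66) recv 86: fwd; pos0(id17) recv 77: fwd; pos2(id40) recv 66: fwd
Round 4: pos0(id17) recv 86: fwd; pos1(id29) recv 77: fwd; pos3(id11) recv 66: fwd
Round 5: pos1(id29) recv 86: fwd; pos2(id40) recv 77: fwd; pos4(id86) recv 66: drop
Round 6: pos2(id40) recv 86: fwd; pos3(id11) recv 77: fwd
Round 7: pos3(id11) recv 86: fwd; pos4(id86) recv 77: drop
Round 8: pos4(id86) recv 86: ELECTED

Answer: 29,66,77,86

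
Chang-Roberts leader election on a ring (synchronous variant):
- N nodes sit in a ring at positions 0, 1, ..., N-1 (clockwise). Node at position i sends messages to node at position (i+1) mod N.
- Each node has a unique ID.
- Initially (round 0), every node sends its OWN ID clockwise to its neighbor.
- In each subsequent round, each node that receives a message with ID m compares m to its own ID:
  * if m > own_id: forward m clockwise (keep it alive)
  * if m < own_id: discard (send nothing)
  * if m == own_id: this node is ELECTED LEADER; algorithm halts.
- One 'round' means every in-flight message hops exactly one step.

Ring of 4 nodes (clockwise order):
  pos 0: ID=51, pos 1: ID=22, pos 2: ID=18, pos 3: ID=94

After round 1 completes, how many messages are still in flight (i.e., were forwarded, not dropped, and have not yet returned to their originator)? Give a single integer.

Answer: 3

Derivation:
Round 1: pos1(id22) recv 51: fwd; pos2(id18) recv 22: fwd; pos3(id94) recv 18: drop; pos0(id51) recv 94: fwd
After round 1: 3 messages still in flight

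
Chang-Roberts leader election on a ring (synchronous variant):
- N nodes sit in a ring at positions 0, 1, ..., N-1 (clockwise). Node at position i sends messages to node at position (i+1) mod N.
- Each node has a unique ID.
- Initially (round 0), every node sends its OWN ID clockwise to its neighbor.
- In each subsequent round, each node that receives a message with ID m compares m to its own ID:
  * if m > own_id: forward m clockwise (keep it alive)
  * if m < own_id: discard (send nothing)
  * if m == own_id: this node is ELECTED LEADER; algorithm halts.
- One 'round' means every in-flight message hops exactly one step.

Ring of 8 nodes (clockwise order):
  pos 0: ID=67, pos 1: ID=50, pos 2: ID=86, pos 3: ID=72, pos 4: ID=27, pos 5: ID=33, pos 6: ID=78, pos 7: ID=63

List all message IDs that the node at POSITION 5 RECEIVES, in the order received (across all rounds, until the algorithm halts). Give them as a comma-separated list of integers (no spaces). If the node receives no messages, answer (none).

Round 1: pos1(id50) recv 67: fwd; pos2(id86) recv 50: drop; pos3(id72) recv 86: fwd; pos4(id27) recv 72: fwd; pos5(id33) recv 27: drop; pos6(id78) recv 33: drop; pos7(id63) recv 78: fwd; pos0(id67) recv 63: drop
Round 2: pos2(id86) recv 67: drop; pos4(id27) recv 86: fwd; pos5(id33) recv 72: fwd; pos0(id67) recv 78: fwd
Round 3: pos5(id33) recv 86: fwd; pos6(id78) recv 72: drop; pos1(id50) recv 78: fwd
Round 4: pos6(id78) recv 86: fwd; pos2(id86) recv 78: drop
Round 5: pos7(id63) recv 86: fwd
Round 6: pos0(id67) recv 86: fwd
Round 7: pos1(id50) recv 86: fwd
Round 8: pos2(id86) recv 86: ELECTED

Answer: 27,72,86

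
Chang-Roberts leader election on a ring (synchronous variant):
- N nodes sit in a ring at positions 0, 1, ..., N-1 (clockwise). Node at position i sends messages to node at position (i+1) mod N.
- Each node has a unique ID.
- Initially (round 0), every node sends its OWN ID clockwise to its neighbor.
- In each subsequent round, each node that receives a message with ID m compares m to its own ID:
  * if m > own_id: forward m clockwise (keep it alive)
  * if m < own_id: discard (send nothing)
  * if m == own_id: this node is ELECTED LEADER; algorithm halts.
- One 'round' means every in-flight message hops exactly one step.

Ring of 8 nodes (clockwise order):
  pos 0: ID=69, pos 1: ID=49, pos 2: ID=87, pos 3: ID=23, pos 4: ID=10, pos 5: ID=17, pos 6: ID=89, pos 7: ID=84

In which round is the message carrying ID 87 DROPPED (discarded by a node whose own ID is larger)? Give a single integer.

Round 1: pos1(id49) recv 69: fwd; pos2(id87) recv 49: drop; pos3(id23) recv 87: fwd; pos4(id10) recv 23: fwd; pos5(id17) recv 10: drop; pos6(id89) recv 17: drop; pos7(id84) recv 89: fwd; pos0(id69) recv 84: fwd
Round 2: pos2(id87) recv 69: drop; pos4(id10) recv 87: fwd; pos5(id17) recv 23: fwd; pos0(id69) recv 89: fwd; pos1(id49) recv 84: fwd
Round 3: pos5(id17) recv 87: fwd; pos6(id89) recv 23: drop; pos1(id49) recv 89: fwd; pos2(id87) recv 84: drop
Round 4: pos6(id89) recv 87: drop; pos2(id87) recv 89: fwd
Round 5: pos3(id23) recv 89: fwd
Round 6: pos4(id10) recv 89: fwd
Round 7: pos5(id17) recv 89: fwd
Round 8: pos6(id89) recv 89: ELECTED
Message ID 87 originates at pos 2; dropped at pos 6 in round 4

Answer: 4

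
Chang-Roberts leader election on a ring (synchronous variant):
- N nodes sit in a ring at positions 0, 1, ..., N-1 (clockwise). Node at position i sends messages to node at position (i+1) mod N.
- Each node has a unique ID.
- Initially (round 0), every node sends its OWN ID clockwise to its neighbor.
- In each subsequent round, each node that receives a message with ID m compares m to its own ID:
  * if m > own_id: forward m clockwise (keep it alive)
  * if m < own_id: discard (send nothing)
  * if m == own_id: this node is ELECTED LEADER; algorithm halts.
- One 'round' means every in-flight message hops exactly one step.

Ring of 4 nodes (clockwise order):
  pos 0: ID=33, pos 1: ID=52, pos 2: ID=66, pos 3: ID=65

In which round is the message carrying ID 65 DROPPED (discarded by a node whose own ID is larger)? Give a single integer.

Answer: 3

Derivation:
Round 1: pos1(id52) recv 33: drop; pos2(id66) recv 52: drop; pos3(id65) recv 66: fwd; pos0(id33) recv 65: fwd
Round 2: pos0(id33) recv 66: fwd; pos1(id52) recv 65: fwd
Round 3: pos1(id52) recv 66: fwd; pos2(id66) recv 65: drop
Round 4: pos2(id66) recv 66: ELECTED
Message ID 65 originates at pos 3; dropped at pos 2 in round 3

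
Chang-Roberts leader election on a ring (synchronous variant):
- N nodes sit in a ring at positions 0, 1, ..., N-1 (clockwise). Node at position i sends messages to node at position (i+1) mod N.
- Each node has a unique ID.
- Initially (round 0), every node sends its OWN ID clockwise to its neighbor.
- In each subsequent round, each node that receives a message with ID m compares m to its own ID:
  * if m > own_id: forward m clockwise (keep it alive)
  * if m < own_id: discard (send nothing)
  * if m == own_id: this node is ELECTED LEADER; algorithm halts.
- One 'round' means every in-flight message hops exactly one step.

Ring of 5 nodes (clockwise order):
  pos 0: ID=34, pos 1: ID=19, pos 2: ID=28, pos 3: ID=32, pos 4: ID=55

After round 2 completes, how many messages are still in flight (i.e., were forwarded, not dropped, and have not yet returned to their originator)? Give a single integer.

Answer: 2

Derivation:
Round 1: pos1(id19) recv 34: fwd; pos2(id28) recv 19: drop; pos3(id32) recv 28: drop; pos4(id55) recv 32: drop; pos0(id34) recv 55: fwd
Round 2: pos2(id28) recv 34: fwd; pos1(id19) recv 55: fwd
After round 2: 2 messages still in flight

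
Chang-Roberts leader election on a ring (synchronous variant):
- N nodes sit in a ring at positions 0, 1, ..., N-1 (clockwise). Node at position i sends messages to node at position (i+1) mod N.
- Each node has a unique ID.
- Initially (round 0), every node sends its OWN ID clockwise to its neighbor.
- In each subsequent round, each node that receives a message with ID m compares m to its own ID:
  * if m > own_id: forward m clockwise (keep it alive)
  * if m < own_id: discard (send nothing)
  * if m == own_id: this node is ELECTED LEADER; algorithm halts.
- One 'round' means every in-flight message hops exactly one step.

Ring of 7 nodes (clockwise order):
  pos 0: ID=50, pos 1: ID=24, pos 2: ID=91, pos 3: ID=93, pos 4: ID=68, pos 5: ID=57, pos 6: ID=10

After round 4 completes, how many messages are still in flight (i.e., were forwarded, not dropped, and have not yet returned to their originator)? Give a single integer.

Answer: 2

Derivation:
Round 1: pos1(id24) recv 50: fwd; pos2(id91) recv 24: drop; pos3(id93) recv 91: drop; pos4(id68) recv 93: fwd; pos5(id57) recv 68: fwd; pos6(id10) recv 57: fwd; pos0(id50) recv 10: drop
Round 2: pos2(id91) recv 50: drop; pos5(id57) recv 93: fwd; pos6(id10) recv 68: fwd; pos0(id50) recv 57: fwd
Round 3: pos6(id10) recv 93: fwd; pos0(id50) recv 68: fwd; pos1(id24) recv 57: fwd
Round 4: pos0(id50) recv 93: fwd; pos1(id24) recv 68: fwd; pos2(id91) recv 57: drop
After round 4: 2 messages still in flight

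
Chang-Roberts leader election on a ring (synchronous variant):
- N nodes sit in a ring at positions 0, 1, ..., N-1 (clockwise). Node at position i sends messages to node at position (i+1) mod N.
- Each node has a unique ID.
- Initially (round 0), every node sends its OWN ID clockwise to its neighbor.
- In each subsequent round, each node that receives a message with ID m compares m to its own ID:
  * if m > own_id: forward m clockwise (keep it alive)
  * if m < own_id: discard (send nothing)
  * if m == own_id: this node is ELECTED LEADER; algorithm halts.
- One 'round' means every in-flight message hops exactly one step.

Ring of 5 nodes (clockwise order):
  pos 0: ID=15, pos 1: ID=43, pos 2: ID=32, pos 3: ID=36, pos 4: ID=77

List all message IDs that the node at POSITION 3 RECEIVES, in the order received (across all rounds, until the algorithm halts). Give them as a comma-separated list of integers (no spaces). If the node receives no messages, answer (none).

Answer: 32,43,77

Derivation:
Round 1: pos1(id43) recv 15: drop; pos2(id32) recv 43: fwd; pos3(id36) recv 32: drop; pos4(id77) recv 36: drop; pos0(id15) recv 77: fwd
Round 2: pos3(id36) recv 43: fwd; pos1(id43) recv 77: fwd
Round 3: pos4(id77) recv 43: drop; pos2(id32) recv 77: fwd
Round 4: pos3(id36) recv 77: fwd
Round 5: pos4(id77) recv 77: ELECTED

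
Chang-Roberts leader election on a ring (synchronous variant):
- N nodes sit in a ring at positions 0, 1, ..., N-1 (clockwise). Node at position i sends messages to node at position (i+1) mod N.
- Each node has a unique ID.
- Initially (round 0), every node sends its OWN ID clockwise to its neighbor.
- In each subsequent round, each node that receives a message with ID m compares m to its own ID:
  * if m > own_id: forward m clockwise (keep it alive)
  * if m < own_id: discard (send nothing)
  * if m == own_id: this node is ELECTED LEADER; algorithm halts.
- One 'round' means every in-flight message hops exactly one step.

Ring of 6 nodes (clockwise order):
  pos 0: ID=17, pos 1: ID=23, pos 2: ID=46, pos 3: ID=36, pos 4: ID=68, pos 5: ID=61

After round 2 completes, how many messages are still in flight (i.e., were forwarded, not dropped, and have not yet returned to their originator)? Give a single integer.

Round 1: pos1(id23) recv 17: drop; pos2(id46) recv 23: drop; pos3(id36) recv 46: fwd; pos4(id68) recv 36: drop; pos5(id61) recv 68: fwd; pos0(id17) recv 61: fwd
Round 2: pos4(id68) recv 46: drop; pos0(id17) recv 68: fwd; pos1(id23) recv 61: fwd
After round 2: 2 messages still in flight

Answer: 2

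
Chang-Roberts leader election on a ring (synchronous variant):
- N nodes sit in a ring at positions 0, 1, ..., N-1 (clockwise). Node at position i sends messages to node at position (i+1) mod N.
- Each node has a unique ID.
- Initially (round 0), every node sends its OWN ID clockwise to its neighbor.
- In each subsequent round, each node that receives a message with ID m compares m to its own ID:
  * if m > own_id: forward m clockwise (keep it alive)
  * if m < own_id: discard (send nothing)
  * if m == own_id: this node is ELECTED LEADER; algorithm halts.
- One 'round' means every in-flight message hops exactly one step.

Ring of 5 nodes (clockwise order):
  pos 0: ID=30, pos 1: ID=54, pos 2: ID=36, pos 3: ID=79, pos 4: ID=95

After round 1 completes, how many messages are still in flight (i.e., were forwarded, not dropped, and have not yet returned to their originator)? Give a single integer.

Answer: 2

Derivation:
Round 1: pos1(id54) recv 30: drop; pos2(id36) recv 54: fwd; pos3(id79) recv 36: drop; pos4(id95) recv 79: drop; pos0(id30) recv 95: fwd
After round 1: 2 messages still in flight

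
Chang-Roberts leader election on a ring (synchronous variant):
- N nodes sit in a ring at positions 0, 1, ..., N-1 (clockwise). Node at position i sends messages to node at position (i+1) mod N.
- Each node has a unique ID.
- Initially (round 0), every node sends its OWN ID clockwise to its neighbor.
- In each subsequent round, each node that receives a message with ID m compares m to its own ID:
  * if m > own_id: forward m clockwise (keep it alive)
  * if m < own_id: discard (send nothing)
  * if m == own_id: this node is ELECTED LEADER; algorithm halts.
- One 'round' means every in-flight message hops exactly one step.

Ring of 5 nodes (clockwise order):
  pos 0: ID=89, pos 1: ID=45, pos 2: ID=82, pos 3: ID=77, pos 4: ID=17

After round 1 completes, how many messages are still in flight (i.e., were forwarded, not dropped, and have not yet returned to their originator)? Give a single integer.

Answer: 3

Derivation:
Round 1: pos1(id45) recv 89: fwd; pos2(id82) recv 45: drop; pos3(id77) recv 82: fwd; pos4(id17) recv 77: fwd; pos0(id89) recv 17: drop
After round 1: 3 messages still in flight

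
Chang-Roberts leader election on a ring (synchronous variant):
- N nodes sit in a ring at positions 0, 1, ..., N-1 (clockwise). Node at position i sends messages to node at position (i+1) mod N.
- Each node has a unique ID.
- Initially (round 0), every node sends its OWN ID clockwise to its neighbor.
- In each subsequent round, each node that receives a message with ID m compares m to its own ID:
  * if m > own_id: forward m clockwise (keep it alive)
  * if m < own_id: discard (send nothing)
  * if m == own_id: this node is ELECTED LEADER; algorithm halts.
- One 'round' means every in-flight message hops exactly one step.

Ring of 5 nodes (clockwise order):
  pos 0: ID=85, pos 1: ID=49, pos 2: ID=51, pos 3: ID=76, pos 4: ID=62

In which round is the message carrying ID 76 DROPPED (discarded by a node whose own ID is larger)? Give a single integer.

Answer: 2

Derivation:
Round 1: pos1(id49) recv 85: fwd; pos2(id51) recv 49: drop; pos3(id76) recv 51: drop; pos4(id62) recv 76: fwd; pos0(id85) recv 62: drop
Round 2: pos2(id51) recv 85: fwd; pos0(id85) recv 76: drop
Round 3: pos3(id76) recv 85: fwd
Round 4: pos4(id62) recv 85: fwd
Round 5: pos0(id85) recv 85: ELECTED
Message ID 76 originates at pos 3; dropped at pos 0 in round 2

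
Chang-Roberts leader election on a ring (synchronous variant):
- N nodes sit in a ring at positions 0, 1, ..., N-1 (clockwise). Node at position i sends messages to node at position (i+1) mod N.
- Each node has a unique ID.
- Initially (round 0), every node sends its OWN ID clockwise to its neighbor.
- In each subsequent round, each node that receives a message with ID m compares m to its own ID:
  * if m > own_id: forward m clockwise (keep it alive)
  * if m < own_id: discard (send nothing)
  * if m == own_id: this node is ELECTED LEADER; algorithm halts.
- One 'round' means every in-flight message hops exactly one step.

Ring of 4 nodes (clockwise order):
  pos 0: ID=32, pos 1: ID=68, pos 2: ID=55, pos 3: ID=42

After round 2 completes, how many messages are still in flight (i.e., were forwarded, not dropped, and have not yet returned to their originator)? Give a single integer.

Round 1: pos1(id68) recv 32: drop; pos2(id55) recv 68: fwd; pos3(id42) recv 55: fwd; pos0(id32) recv 42: fwd
Round 2: pos3(id42) recv 68: fwd; pos0(id32) recv 55: fwd; pos1(id68) recv 42: drop
After round 2: 2 messages still in flight

Answer: 2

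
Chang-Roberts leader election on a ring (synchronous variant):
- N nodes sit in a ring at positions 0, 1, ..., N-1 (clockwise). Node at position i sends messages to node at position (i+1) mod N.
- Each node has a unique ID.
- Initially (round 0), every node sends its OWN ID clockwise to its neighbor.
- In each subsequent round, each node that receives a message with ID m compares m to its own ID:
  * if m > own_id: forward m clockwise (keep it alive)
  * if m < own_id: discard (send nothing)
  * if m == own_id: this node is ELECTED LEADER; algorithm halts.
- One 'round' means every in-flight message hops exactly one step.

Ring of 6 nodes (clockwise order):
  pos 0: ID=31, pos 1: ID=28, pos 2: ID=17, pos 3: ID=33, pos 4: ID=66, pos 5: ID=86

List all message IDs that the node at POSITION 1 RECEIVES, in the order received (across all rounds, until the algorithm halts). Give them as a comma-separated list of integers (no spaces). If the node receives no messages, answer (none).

Answer: 31,86

Derivation:
Round 1: pos1(id28) recv 31: fwd; pos2(id17) recv 28: fwd; pos3(id33) recv 17: drop; pos4(id66) recv 33: drop; pos5(id86) recv 66: drop; pos0(id31) recv 86: fwd
Round 2: pos2(id17) recv 31: fwd; pos3(id33) recv 28: drop; pos1(id28) recv 86: fwd
Round 3: pos3(id33) recv 31: drop; pos2(id17) recv 86: fwd
Round 4: pos3(id33) recv 86: fwd
Round 5: pos4(id66) recv 86: fwd
Round 6: pos5(id86) recv 86: ELECTED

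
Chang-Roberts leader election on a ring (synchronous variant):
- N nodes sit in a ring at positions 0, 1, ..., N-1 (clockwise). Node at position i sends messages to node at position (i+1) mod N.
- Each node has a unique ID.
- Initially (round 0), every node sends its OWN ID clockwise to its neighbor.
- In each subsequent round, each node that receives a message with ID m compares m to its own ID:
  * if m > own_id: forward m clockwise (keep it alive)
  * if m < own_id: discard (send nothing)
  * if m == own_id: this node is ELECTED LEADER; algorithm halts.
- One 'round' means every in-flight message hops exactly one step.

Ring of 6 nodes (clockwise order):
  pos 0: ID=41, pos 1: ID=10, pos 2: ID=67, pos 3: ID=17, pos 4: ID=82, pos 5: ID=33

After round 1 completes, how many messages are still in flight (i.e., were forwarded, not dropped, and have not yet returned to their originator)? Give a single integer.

Answer: 3

Derivation:
Round 1: pos1(id10) recv 41: fwd; pos2(id67) recv 10: drop; pos3(id17) recv 67: fwd; pos4(id82) recv 17: drop; pos5(id33) recv 82: fwd; pos0(id41) recv 33: drop
After round 1: 3 messages still in flight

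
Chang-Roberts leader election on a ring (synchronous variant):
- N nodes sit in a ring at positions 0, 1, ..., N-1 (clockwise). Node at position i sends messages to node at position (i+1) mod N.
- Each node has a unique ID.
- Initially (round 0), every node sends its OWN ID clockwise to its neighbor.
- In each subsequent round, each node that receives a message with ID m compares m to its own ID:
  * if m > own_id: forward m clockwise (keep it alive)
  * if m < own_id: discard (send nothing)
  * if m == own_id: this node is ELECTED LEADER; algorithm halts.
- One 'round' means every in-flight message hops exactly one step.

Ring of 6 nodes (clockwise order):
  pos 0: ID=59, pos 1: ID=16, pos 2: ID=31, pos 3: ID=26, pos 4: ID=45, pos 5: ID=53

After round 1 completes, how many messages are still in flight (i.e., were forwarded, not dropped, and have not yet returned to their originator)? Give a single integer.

Round 1: pos1(id16) recv 59: fwd; pos2(id31) recv 16: drop; pos3(id26) recv 31: fwd; pos4(id45) recv 26: drop; pos5(id53) recv 45: drop; pos0(id59) recv 53: drop
After round 1: 2 messages still in flight

Answer: 2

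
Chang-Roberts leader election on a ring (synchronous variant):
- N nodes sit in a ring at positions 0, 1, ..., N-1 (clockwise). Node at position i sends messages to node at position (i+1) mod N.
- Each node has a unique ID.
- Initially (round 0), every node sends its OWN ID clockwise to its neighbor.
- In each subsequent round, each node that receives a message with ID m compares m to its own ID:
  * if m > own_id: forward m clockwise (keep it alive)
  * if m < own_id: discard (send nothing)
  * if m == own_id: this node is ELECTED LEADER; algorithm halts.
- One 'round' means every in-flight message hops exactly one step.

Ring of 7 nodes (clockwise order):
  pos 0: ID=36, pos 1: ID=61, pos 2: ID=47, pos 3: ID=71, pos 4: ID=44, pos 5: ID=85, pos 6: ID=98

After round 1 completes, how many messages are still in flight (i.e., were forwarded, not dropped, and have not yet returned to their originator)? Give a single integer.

Answer: 3

Derivation:
Round 1: pos1(id61) recv 36: drop; pos2(id47) recv 61: fwd; pos3(id71) recv 47: drop; pos4(id44) recv 71: fwd; pos5(id85) recv 44: drop; pos6(id98) recv 85: drop; pos0(id36) recv 98: fwd
After round 1: 3 messages still in flight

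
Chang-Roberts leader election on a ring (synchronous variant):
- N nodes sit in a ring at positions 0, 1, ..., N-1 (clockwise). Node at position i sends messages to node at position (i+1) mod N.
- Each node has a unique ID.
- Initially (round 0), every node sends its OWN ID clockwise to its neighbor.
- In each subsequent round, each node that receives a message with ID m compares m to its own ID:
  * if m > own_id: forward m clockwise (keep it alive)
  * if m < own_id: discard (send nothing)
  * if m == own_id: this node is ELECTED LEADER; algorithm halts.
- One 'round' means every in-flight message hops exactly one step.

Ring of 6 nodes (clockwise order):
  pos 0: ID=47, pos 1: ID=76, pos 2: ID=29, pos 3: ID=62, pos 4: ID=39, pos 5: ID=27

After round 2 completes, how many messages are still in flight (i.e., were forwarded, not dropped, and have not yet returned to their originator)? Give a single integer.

Answer: 2

Derivation:
Round 1: pos1(id76) recv 47: drop; pos2(id29) recv 76: fwd; pos3(id62) recv 29: drop; pos4(id39) recv 62: fwd; pos5(id27) recv 39: fwd; pos0(id47) recv 27: drop
Round 2: pos3(id62) recv 76: fwd; pos5(id27) recv 62: fwd; pos0(id47) recv 39: drop
After round 2: 2 messages still in flight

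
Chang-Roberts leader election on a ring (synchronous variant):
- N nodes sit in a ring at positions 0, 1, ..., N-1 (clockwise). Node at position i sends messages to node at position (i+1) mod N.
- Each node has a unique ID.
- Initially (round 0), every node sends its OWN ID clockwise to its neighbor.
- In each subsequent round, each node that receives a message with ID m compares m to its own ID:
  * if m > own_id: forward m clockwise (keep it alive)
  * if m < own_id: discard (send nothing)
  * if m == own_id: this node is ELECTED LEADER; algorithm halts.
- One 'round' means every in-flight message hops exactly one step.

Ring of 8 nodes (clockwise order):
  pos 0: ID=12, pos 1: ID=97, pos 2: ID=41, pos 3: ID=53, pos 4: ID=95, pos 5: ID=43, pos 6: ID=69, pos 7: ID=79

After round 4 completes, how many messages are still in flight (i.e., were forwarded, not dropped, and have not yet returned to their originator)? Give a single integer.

Round 1: pos1(id97) recv 12: drop; pos2(id41) recv 97: fwd; pos3(id53) recv 41: drop; pos4(id95) recv 53: drop; pos5(id43) recv 95: fwd; pos6(id69) recv 43: drop; pos7(id79) recv 69: drop; pos0(id12) recv 79: fwd
Round 2: pos3(id53) recv 97: fwd; pos6(id69) recv 95: fwd; pos1(id97) recv 79: drop
Round 3: pos4(id95) recv 97: fwd; pos7(id79) recv 95: fwd
Round 4: pos5(id43) recv 97: fwd; pos0(id12) recv 95: fwd
After round 4: 2 messages still in flight

Answer: 2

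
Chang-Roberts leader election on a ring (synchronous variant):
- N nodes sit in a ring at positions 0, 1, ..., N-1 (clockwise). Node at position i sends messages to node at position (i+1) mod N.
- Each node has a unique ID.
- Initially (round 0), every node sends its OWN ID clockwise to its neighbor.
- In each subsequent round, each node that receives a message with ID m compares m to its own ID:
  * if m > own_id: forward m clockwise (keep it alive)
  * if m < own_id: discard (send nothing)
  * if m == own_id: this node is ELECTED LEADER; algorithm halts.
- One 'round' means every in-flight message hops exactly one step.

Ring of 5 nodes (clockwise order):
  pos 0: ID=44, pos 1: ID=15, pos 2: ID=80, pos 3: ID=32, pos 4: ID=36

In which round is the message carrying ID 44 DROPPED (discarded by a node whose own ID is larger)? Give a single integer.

Round 1: pos1(id15) recv 44: fwd; pos2(id80) recv 15: drop; pos3(id32) recv 80: fwd; pos4(id36) recv 32: drop; pos0(id44) recv 36: drop
Round 2: pos2(id80) recv 44: drop; pos4(id36) recv 80: fwd
Round 3: pos0(id44) recv 80: fwd
Round 4: pos1(id15) recv 80: fwd
Round 5: pos2(id80) recv 80: ELECTED
Message ID 44 originates at pos 0; dropped at pos 2 in round 2

Answer: 2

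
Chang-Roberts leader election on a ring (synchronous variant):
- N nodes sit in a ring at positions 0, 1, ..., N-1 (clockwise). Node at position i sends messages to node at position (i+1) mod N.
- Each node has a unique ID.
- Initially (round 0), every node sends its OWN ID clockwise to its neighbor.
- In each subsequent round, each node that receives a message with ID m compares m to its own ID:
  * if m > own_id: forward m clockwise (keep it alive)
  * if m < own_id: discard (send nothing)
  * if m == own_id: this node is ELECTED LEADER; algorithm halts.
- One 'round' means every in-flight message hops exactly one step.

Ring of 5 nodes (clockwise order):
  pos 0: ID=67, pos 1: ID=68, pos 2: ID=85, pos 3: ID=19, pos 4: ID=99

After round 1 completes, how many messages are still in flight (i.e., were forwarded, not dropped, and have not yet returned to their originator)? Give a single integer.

Answer: 2

Derivation:
Round 1: pos1(id68) recv 67: drop; pos2(id85) recv 68: drop; pos3(id19) recv 85: fwd; pos4(id99) recv 19: drop; pos0(id67) recv 99: fwd
After round 1: 2 messages still in flight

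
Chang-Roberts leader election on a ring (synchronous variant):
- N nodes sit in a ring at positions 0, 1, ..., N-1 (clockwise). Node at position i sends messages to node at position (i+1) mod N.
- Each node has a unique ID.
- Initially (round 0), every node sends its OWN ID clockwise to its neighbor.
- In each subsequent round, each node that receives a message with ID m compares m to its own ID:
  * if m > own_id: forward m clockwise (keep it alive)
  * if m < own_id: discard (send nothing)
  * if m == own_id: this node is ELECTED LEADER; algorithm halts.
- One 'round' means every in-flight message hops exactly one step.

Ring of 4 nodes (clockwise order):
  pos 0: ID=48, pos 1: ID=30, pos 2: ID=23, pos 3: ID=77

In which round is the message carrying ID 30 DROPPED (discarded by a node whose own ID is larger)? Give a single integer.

Answer: 2

Derivation:
Round 1: pos1(id30) recv 48: fwd; pos2(id23) recv 30: fwd; pos3(id77) recv 23: drop; pos0(id48) recv 77: fwd
Round 2: pos2(id23) recv 48: fwd; pos3(id77) recv 30: drop; pos1(id30) recv 77: fwd
Round 3: pos3(id77) recv 48: drop; pos2(id23) recv 77: fwd
Round 4: pos3(id77) recv 77: ELECTED
Message ID 30 originates at pos 1; dropped at pos 3 in round 2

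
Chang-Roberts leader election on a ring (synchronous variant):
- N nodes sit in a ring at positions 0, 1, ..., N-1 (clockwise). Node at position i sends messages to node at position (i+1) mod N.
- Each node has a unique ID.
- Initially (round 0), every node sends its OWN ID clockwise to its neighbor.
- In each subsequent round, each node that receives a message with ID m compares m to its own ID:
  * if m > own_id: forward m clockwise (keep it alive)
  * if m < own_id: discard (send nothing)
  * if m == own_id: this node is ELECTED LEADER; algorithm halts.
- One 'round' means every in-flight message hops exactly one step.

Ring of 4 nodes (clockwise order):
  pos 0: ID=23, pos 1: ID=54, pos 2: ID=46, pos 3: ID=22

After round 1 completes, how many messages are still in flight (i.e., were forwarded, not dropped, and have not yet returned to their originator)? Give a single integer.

Round 1: pos1(id54) recv 23: drop; pos2(id46) recv 54: fwd; pos3(id22) recv 46: fwd; pos0(id23) recv 22: drop
After round 1: 2 messages still in flight

Answer: 2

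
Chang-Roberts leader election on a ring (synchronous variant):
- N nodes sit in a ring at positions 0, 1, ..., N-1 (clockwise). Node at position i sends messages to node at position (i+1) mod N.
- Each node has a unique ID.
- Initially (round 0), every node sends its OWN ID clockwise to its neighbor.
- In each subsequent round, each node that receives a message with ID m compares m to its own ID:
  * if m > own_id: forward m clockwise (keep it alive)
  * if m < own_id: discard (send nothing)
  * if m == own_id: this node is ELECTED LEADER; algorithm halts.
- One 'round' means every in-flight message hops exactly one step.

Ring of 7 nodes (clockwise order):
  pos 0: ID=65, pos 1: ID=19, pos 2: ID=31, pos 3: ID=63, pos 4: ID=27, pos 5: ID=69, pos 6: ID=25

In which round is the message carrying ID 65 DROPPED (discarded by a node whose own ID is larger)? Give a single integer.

Answer: 5

Derivation:
Round 1: pos1(id19) recv 65: fwd; pos2(id31) recv 19: drop; pos3(id63) recv 31: drop; pos4(id27) recv 63: fwd; pos5(id69) recv 27: drop; pos6(id25) recv 69: fwd; pos0(id65) recv 25: drop
Round 2: pos2(id31) recv 65: fwd; pos5(id69) recv 63: drop; pos0(id65) recv 69: fwd
Round 3: pos3(id63) recv 65: fwd; pos1(id19) recv 69: fwd
Round 4: pos4(id27) recv 65: fwd; pos2(id31) recv 69: fwd
Round 5: pos5(id69) recv 65: drop; pos3(id63) recv 69: fwd
Round 6: pos4(id27) recv 69: fwd
Round 7: pos5(id69) recv 69: ELECTED
Message ID 65 originates at pos 0; dropped at pos 5 in round 5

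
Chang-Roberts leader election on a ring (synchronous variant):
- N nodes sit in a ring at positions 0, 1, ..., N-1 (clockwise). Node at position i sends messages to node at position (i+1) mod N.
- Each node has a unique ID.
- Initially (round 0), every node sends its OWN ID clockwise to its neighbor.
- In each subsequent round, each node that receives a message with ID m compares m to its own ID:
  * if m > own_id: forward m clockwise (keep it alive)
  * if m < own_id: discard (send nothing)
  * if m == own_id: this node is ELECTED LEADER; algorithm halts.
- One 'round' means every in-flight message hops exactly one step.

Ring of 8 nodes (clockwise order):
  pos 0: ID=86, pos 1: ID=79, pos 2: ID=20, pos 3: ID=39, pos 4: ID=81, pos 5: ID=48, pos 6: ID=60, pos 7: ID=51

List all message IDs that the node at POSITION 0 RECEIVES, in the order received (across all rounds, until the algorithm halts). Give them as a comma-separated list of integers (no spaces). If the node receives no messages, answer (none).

Round 1: pos1(id79) recv 86: fwd; pos2(id20) recv 79: fwd; pos3(id39) recv 20: drop; pos4(id81) recv 39: drop; pos5(id48) recv 81: fwd; pos6(id60) recv 48: drop; pos7(id51) recv 60: fwd; pos0(id86) recv 51: drop
Round 2: pos2(id20) recv 86: fwd; pos3(id39) recv 79: fwd; pos6(id60) recv 81: fwd; pos0(id86) recv 60: drop
Round 3: pos3(id39) recv 86: fwd; pos4(id81) recv 79: drop; pos7(id51) recv 81: fwd
Round 4: pos4(id81) recv 86: fwd; pos0(id86) recv 81: drop
Round 5: pos5(id48) recv 86: fwd
Round 6: pos6(id60) recv 86: fwd
Round 7: pos7(id51) recv 86: fwd
Round 8: pos0(id86) recv 86: ELECTED

Answer: 51,60,81,86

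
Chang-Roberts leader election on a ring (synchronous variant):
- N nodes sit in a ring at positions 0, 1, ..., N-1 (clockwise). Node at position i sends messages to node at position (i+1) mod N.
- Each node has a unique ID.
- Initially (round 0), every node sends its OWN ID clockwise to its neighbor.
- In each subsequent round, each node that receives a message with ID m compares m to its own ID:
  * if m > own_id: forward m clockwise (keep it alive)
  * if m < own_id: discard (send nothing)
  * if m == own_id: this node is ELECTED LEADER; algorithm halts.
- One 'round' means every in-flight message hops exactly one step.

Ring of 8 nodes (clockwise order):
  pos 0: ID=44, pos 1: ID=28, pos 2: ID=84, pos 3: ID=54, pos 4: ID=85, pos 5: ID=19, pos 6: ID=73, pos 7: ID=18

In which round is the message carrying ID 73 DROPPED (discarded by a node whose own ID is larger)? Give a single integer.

Round 1: pos1(id28) recv 44: fwd; pos2(id84) recv 28: drop; pos3(id54) recv 84: fwd; pos4(id85) recv 54: drop; pos5(id19) recv 85: fwd; pos6(id73) recv 19: drop; pos7(id18) recv 73: fwd; pos0(id44) recv 18: drop
Round 2: pos2(id84) recv 44: drop; pos4(id85) recv 84: drop; pos6(id73) recv 85: fwd; pos0(id44) recv 73: fwd
Round 3: pos7(id18) recv 85: fwd; pos1(id28) recv 73: fwd
Round 4: pos0(id44) recv 85: fwd; pos2(id84) recv 73: drop
Round 5: pos1(id28) recv 85: fwd
Round 6: pos2(id84) recv 85: fwd
Round 7: pos3(id54) recv 85: fwd
Round 8: pos4(id85) recv 85: ELECTED
Message ID 73 originates at pos 6; dropped at pos 2 in round 4

Answer: 4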